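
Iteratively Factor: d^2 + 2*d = (d + 2)*(d)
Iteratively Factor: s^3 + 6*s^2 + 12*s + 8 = (s + 2)*(s^2 + 4*s + 4) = (s + 2)^2*(s + 2)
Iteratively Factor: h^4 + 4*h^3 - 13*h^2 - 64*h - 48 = (h + 3)*(h^3 + h^2 - 16*h - 16) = (h - 4)*(h + 3)*(h^2 + 5*h + 4) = (h - 4)*(h + 1)*(h + 3)*(h + 4)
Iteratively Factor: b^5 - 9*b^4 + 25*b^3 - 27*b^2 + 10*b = (b - 1)*(b^4 - 8*b^3 + 17*b^2 - 10*b) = (b - 1)^2*(b^3 - 7*b^2 + 10*b) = b*(b - 1)^2*(b^2 - 7*b + 10) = b*(b - 2)*(b - 1)^2*(b - 5)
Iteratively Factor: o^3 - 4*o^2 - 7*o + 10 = (o + 2)*(o^2 - 6*o + 5) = (o - 1)*(o + 2)*(o - 5)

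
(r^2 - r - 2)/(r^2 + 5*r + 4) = (r - 2)/(r + 4)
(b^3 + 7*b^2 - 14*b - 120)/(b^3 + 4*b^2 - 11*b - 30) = (b^2 + 2*b - 24)/(b^2 - b - 6)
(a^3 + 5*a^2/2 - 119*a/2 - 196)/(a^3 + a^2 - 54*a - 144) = (2*a^2 + 21*a + 49)/(2*(a^2 + 9*a + 18))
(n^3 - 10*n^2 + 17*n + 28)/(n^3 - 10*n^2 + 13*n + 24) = (n^2 - 11*n + 28)/(n^2 - 11*n + 24)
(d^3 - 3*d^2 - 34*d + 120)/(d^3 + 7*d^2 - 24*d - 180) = (d - 4)/(d + 6)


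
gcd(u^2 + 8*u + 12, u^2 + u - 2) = u + 2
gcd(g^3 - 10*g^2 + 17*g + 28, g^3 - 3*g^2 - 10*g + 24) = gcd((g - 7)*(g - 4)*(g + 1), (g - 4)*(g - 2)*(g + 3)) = g - 4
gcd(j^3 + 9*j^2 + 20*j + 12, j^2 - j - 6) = j + 2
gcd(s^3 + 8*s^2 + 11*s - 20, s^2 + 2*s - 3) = s - 1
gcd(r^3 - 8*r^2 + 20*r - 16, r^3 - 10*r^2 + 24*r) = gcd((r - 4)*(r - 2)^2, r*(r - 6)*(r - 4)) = r - 4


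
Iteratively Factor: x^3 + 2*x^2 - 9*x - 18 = (x + 3)*(x^2 - x - 6) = (x - 3)*(x + 3)*(x + 2)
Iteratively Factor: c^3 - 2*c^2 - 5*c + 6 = (c + 2)*(c^2 - 4*c + 3) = (c - 3)*(c + 2)*(c - 1)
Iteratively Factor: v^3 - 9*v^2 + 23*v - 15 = (v - 1)*(v^2 - 8*v + 15) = (v - 5)*(v - 1)*(v - 3)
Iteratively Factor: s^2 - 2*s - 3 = (s + 1)*(s - 3)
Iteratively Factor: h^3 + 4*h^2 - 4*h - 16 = (h - 2)*(h^2 + 6*h + 8) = (h - 2)*(h + 2)*(h + 4)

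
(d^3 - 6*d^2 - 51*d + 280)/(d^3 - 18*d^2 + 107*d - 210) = (d^2 - d - 56)/(d^2 - 13*d + 42)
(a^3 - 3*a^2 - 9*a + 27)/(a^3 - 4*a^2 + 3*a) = (a^2 - 9)/(a*(a - 1))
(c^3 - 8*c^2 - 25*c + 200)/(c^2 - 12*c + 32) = (c^2 - 25)/(c - 4)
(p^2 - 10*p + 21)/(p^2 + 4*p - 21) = (p - 7)/(p + 7)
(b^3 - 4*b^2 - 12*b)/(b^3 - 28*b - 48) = b/(b + 4)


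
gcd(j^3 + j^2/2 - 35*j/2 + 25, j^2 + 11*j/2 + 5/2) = j + 5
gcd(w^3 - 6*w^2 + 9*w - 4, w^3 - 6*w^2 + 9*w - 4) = w^3 - 6*w^2 + 9*w - 4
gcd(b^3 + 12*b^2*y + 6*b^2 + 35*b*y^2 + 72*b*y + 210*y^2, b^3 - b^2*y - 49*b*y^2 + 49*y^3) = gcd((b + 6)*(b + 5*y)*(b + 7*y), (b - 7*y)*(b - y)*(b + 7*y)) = b + 7*y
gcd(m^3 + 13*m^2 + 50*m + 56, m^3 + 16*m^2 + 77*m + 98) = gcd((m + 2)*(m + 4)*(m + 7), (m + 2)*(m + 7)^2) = m^2 + 9*m + 14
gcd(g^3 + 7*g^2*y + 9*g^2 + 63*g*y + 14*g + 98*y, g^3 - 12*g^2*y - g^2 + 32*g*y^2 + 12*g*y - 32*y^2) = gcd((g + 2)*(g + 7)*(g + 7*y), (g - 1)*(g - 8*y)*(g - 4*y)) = 1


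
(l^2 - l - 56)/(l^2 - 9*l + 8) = (l + 7)/(l - 1)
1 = 1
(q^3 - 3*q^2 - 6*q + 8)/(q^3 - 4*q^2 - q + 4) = (q + 2)/(q + 1)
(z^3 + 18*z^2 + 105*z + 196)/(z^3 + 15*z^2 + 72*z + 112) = (z + 7)/(z + 4)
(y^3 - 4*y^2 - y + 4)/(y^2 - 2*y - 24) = (-y^3 + 4*y^2 + y - 4)/(-y^2 + 2*y + 24)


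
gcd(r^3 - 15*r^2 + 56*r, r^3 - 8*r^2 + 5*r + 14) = r - 7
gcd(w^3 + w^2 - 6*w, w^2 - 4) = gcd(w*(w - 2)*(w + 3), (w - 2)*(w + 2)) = w - 2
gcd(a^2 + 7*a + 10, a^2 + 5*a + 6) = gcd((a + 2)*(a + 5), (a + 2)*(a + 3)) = a + 2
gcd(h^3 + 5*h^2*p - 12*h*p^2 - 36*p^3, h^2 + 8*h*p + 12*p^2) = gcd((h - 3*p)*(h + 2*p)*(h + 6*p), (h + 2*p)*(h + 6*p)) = h^2 + 8*h*p + 12*p^2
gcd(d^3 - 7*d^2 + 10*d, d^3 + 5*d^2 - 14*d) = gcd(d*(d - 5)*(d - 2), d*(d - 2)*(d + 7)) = d^2 - 2*d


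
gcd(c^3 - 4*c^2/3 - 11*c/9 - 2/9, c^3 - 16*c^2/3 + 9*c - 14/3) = c - 2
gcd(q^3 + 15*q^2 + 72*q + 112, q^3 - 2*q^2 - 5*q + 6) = 1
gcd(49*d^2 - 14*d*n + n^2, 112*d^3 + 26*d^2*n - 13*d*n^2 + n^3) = 7*d - n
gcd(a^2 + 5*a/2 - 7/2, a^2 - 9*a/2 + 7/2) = a - 1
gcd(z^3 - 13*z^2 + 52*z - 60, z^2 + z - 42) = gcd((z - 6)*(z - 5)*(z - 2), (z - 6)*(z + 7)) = z - 6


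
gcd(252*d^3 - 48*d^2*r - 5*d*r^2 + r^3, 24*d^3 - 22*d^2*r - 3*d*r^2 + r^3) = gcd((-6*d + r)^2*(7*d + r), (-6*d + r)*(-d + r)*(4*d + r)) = -6*d + r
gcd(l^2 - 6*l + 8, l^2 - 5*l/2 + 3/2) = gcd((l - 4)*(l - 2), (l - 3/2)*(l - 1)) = 1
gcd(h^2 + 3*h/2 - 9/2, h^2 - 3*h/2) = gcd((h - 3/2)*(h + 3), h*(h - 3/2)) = h - 3/2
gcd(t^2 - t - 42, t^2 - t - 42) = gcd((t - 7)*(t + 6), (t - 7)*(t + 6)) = t^2 - t - 42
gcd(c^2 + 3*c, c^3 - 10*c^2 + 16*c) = c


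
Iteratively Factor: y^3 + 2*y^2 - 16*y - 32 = (y + 4)*(y^2 - 2*y - 8) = (y - 4)*(y + 4)*(y + 2)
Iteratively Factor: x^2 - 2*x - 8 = (x - 4)*(x + 2)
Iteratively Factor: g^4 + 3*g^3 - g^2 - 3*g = (g + 1)*(g^3 + 2*g^2 - 3*g) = (g - 1)*(g + 1)*(g^2 + 3*g) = g*(g - 1)*(g + 1)*(g + 3)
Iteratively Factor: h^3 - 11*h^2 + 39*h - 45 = (h - 3)*(h^2 - 8*h + 15) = (h - 3)^2*(h - 5)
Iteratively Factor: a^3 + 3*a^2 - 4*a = (a - 1)*(a^2 + 4*a) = a*(a - 1)*(a + 4)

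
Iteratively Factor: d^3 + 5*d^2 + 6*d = (d + 2)*(d^2 + 3*d) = d*(d + 2)*(d + 3)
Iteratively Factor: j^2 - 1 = (j - 1)*(j + 1)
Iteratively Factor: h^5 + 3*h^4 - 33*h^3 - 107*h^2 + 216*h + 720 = (h + 3)*(h^4 - 33*h^2 - 8*h + 240) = (h + 3)*(h + 4)*(h^3 - 4*h^2 - 17*h + 60) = (h - 3)*(h + 3)*(h + 4)*(h^2 - h - 20) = (h - 3)*(h + 3)*(h + 4)^2*(h - 5)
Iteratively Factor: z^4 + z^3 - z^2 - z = (z + 1)*(z^3 - z) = z*(z + 1)*(z^2 - 1) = z*(z + 1)^2*(z - 1)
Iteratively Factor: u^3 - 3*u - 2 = (u + 1)*(u^2 - u - 2) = (u - 2)*(u + 1)*(u + 1)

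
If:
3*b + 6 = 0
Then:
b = -2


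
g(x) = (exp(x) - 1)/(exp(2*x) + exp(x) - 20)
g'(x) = (exp(x) - 1)*(-2*exp(2*x) - exp(x))/(exp(2*x) + exp(x) - 20)^2 + exp(x)/(exp(2*x) + exp(x) - 20)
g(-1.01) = 0.03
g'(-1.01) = -0.02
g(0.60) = -0.06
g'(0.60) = -0.15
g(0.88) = -0.12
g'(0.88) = -0.35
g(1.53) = 0.61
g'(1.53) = -4.06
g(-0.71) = 0.03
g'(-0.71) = -0.02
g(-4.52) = 0.05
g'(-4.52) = -0.00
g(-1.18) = 0.04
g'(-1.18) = -0.01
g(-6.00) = 0.05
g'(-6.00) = -0.00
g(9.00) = 0.00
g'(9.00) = 0.00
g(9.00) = 0.00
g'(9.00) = 0.00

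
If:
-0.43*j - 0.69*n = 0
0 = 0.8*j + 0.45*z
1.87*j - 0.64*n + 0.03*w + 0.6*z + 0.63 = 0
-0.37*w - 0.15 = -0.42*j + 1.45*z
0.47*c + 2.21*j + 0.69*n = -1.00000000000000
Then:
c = -0.51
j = -0.43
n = 0.27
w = -3.87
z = 0.76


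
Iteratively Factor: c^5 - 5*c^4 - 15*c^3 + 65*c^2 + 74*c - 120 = (c - 5)*(c^4 - 15*c^2 - 10*c + 24) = (c - 5)*(c - 4)*(c^3 + 4*c^2 + c - 6) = (c - 5)*(c - 4)*(c - 1)*(c^2 + 5*c + 6) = (c - 5)*(c - 4)*(c - 1)*(c + 3)*(c + 2)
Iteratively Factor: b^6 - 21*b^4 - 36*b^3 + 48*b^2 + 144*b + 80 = (b + 2)*(b^5 - 2*b^4 - 17*b^3 - 2*b^2 + 52*b + 40) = (b - 5)*(b + 2)*(b^4 + 3*b^3 - 2*b^2 - 12*b - 8) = (b - 5)*(b + 2)^2*(b^3 + b^2 - 4*b - 4) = (b - 5)*(b + 1)*(b + 2)^2*(b^2 - 4) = (b - 5)*(b - 2)*(b + 1)*(b + 2)^2*(b + 2)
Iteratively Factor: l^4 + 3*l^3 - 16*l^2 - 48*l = (l - 4)*(l^3 + 7*l^2 + 12*l) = (l - 4)*(l + 3)*(l^2 + 4*l) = (l - 4)*(l + 3)*(l + 4)*(l)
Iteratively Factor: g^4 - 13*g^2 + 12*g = (g - 1)*(g^3 + g^2 - 12*g) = (g - 3)*(g - 1)*(g^2 + 4*g) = (g - 3)*(g - 1)*(g + 4)*(g)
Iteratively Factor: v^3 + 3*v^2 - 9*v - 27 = (v - 3)*(v^2 + 6*v + 9) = (v - 3)*(v + 3)*(v + 3)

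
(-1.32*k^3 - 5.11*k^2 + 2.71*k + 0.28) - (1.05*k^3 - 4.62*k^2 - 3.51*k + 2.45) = -2.37*k^3 - 0.49*k^2 + 6.22*k - 2.17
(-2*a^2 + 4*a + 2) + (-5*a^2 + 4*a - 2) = -7*a^2 + 8*a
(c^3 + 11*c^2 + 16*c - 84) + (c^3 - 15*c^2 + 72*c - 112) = 2*c^3 - 4*c^2 + 88*c - 196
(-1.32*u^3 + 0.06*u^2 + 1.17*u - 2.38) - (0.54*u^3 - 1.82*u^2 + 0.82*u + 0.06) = -1.86*u^3 + 1.88*u^2 + 0.35*u - 2.44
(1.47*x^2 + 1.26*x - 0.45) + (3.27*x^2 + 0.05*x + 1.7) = 4.74*x^2 + 1.31*x + 1.25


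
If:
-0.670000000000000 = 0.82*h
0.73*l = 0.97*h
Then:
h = -0.82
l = -1.09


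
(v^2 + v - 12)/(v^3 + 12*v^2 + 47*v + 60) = (v - 3)/(v^2 + 8*v + 15)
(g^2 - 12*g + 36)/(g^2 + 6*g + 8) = (g^2 - 12*g + 36)/(g^2 + 6*g + 8)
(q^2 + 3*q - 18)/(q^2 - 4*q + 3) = (q + 6)/(q - 1)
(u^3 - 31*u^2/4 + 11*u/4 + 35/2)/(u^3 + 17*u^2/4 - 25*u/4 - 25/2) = (u - 7)/(u + 5)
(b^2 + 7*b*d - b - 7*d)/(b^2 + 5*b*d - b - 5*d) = (b + 7*d)/(b + 5*d)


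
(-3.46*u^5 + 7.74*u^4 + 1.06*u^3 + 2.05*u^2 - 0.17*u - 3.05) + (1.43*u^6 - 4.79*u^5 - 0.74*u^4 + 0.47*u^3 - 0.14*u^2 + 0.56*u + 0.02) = 1.43*u^6 - 8.25*u^5 + 7.0*u^4 + 1.53*u^3 + 1.91*u^2 + 0.39*u - 3.03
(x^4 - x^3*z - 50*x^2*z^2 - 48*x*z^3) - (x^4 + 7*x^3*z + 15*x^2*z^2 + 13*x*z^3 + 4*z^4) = -8*x^3*z - 65*x^2*z^2 - 61*x*z^3 - 4*z^4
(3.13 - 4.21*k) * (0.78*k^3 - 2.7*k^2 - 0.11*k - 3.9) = -3.2838*k^4 + 13.8084*k^3 - 7.9879*k^2 + 16.0747*k - 12.207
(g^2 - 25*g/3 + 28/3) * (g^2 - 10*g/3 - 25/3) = g^4 - 35*g^3/3 + 259*g^2/9 + 115*g/3 - 700/9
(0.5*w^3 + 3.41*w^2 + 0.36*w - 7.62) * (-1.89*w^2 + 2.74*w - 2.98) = -0.945*w^5 - 5.0749*w^4 + 7.173*w^3 + 5.2264*w^2 - 21.9516*w + 22.7076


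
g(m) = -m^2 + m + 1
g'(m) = 1 - 2*m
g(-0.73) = -0.26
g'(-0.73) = 2.46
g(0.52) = 1.25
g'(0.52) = -0.04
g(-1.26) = -1.85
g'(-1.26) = 3.52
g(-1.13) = -1.41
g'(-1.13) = 3.26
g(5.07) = -19.63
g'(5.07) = -9.14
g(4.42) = -14.12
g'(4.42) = -7.84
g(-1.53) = -2.87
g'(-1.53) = 4.06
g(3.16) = -5.83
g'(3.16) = -5.32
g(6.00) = -29.00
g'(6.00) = -11.00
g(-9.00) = -89.00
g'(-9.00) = 19.00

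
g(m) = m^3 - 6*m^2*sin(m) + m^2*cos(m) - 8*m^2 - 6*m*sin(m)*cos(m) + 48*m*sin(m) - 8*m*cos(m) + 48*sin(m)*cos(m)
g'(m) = -m^2*sin(m) - 6*m^2*cos(m) + 3*m^2 + 6*m*sin(m)^2 - 4*m*sin(m) - 6*m*cos(m)^2 + 50*m*cos(m) - 16*m - 48*sin(m)^2 - 6*sin(m)*cos(m) + 48*sin(m) + 48*cos(m)^2 - 8*cos(m)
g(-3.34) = -221.58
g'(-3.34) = 397.90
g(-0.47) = -8.02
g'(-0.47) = -11.18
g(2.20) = 24.78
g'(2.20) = -43.68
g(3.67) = -81.35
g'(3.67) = -99.93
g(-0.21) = -6.56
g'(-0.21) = 21.17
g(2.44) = 13.35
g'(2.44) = -51.61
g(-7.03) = -279.56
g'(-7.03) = -228.88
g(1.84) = 38.24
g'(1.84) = -30.50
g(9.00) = 52.80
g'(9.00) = 108.94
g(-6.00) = -541.64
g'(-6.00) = -219.80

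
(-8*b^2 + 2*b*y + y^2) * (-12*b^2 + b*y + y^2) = 96*b^4 - 32*b^3*y - 18*b^2*y^2 + 3*b*y^3 + y^4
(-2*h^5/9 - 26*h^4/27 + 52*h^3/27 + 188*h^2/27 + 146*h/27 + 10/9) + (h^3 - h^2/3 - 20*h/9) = -2*h^5/9 - 26*h^4/27 + 79*h^3/27 + 179*h^2/27 + 86*h/27 + 10/9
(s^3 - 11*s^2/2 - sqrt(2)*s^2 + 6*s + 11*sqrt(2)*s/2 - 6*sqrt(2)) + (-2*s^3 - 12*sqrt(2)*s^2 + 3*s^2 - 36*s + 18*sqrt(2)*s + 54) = -s^3 - 13*sqrt(2)*s^2 - 5*s^2/2 - 30*s + 47*sqrt(2)*s/2 - 6*sqrt(2) + 54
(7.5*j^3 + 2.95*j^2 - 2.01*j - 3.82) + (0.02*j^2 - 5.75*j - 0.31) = 7.5*j^3 + 2.97*j^2 - 7.76*j - 4.13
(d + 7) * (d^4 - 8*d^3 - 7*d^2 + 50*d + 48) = d^5 - d^4 - 63*d^3 + d^2 + 398*d + 336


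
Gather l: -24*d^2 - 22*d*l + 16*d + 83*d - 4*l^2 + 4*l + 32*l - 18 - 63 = -24*d^2 + 99*d - 4*l^2 + l*(36 - 22*d) - 81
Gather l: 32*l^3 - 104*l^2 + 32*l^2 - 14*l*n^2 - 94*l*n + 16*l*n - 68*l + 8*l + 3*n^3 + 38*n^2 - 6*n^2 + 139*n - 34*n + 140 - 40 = 32*l^3 - 72*l^2 + l*(-14*n^2 - 78*n - 60) + 3*n^3 + 32*n^2 + 105*n + 100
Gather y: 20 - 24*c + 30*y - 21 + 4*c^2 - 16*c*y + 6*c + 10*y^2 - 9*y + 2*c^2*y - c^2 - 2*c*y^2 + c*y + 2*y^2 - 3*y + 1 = 3*c^2 - 18*c + y^2*(12 - 2*c) + y*(2*c^2 - 15*c + 18)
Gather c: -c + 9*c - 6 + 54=8*c + 48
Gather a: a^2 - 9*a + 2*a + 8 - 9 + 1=a^2 - 7*a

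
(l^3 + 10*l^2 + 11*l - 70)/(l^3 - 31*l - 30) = (l^2 + 5*l - 14)/(l^2 - 5*l - 6)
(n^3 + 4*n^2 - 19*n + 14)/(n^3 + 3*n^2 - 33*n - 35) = (n^2 - 3*n + 2)/(n^2 - 4*n - 5)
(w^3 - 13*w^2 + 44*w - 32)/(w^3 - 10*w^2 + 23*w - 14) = (w^2 - 12*w + 32)/(w^2 - 9*w + 14)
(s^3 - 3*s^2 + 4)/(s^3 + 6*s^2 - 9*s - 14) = (s - 2)/(s + 7)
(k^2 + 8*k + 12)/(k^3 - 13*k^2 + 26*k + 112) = (k + 6)/(k^2 - 15*k + 56)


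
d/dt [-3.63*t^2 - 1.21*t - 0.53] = -7.26*t - 1.21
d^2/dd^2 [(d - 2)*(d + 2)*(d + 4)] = 6*d + 8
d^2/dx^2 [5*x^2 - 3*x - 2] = 10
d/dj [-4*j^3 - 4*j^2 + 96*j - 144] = -12*j^2 - 8*j + 96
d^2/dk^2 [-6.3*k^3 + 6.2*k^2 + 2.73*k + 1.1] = 12.4 - 37.8*k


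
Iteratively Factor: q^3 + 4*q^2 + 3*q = (q + 3)*(q^2 + q) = (q + 1)*(q + 3)*(q)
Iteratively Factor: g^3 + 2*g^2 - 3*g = (g + 3)*(g^2 - g) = g*(g + 3)*(g - 1)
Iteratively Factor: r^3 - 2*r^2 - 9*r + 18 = (r + 3)*(r^2 - 5*r + 6) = (r - 3)*(r + 3)*(r - 2)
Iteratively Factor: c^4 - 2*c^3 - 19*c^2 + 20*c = (c - 5)*(c^3 + 3*c^2 - 4*c) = (c - 5)*(c - 1)*(c^2 + 4*c) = (c - 5)*(c - 1)*(c + 4)*(c)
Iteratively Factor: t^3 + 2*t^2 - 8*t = (t - 2)*(t^2 + 4*t) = (t - 2)*(t + 4)*(t)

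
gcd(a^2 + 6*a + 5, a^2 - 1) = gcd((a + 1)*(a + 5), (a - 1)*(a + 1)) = a + 1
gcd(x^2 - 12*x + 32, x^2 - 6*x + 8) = x - 4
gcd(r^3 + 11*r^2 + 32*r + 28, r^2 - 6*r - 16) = r + 2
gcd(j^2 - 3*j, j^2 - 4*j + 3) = j - 3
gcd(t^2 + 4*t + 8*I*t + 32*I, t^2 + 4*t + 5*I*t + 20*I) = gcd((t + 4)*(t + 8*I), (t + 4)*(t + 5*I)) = t + 4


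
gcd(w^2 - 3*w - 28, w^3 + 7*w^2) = 1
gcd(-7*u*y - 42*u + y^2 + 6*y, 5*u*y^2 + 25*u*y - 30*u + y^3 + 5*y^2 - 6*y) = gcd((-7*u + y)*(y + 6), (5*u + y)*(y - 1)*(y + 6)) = y + 6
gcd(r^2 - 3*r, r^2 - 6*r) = r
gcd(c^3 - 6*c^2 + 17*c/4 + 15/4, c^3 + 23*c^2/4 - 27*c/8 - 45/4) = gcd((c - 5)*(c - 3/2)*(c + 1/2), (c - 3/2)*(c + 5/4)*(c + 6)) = c - 3/2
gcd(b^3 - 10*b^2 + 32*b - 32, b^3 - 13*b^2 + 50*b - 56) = b^2 - 6*b + 8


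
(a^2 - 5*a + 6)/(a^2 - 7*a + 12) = (a - 2)/(a - 4)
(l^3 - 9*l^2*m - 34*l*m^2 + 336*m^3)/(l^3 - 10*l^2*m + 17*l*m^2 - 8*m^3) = (l^2 - l*m - 42*m^2)/(l^2 - 2*l*m + m^2)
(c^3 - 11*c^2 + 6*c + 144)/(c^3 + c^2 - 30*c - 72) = (c - 8)/(c + 4)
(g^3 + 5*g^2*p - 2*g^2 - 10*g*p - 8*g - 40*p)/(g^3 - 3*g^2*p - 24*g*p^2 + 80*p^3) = (g^2 - 2*g - 8)/(g^2 - 8*g*p + 16*p^2)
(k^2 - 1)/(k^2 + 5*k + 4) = (k - 1)/(k + 4)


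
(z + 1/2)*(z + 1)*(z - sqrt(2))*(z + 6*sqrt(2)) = z^4 + 3*z^3/2 + 5*sqrt(2)*z^3 - 23*z^2/2 + 15*sqrt(2)*z^2/2 - 18*z + 5*sqrt(2)*z/2 - 6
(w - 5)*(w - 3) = w^2 - 8*w + 15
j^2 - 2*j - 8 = (j - 4)*(j + 2)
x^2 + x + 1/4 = (x + 1/2)^2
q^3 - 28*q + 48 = (q - 4)*(q - 2)*(q + 6)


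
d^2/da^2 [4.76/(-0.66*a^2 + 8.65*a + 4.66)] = (-4.146912*a^2 + 54.34968*a + 4.76*(1.32*a - 8.65)*(2.64*a - 17.3) + 29.279712)/(-0.66*a^2 + 8.65*a + 4.66)^3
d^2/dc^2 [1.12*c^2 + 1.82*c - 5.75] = 2.24000000000000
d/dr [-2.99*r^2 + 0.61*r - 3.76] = 0.61 - 5.98*r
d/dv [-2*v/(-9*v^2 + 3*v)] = -2/(3*v - 1)^2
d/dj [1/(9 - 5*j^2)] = 10*j/(5*j^2 - 9)^2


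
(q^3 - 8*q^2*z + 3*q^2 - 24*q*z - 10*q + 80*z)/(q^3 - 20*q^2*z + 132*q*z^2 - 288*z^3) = (q^2 + 3*q - 10)/(q^2 - 12*q*z + 36*z^2)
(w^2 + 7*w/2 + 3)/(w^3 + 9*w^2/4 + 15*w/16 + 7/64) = 32*(2*w^2 + 7*w + 6)/(64*w^3 + 144*w^2 + 60*w + 7)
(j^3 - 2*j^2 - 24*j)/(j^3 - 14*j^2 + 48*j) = (j + 4)/(j - 8)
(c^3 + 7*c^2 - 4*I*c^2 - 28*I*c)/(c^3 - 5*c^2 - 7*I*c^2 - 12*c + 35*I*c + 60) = c*(c + 7)/(c^2 - c*(5 + 3*I) + 15*I)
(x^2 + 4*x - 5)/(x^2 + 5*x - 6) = (x + 5)/(x + 6)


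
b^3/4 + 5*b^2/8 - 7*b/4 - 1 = (b/4 + 1)*(b - 2)*(b + 1/2)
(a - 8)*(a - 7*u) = a^2 - 7*a*u - 8*a + 56*u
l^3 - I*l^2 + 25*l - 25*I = (l - 5*I)*(l - I)*(l + 5*I)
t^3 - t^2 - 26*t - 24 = (t - 6)*(t + 1)*(t + 4)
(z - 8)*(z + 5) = z^2 - 3*z - 40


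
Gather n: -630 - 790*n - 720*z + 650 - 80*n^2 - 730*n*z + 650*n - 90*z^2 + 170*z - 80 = -80*n^2 + n*(-730*z - 140) - 90*z^2 - 550*z - 60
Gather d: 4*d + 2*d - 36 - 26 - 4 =6*d - 66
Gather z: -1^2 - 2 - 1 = -4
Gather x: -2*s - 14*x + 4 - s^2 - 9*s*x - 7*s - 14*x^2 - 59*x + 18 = -s^2 - 9*s - 14*x^2 + x*(-9*s - 73) + 22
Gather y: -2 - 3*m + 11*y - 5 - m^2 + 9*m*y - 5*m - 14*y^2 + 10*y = -m^2 - 8*m - 14*y^2 + y*(9*m + 21) - 7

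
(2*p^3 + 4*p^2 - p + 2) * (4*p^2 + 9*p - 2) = 8*p^5 + 34*p^4 + 28*p^3 - 9*p^2 + 20*p - 4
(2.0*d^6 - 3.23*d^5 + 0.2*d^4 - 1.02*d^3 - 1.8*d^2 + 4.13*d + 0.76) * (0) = 0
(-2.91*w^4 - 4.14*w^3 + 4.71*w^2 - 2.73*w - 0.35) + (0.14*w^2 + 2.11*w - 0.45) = -2.91*w^4 - 4.14*w^3 + 4.85*w^2 - 0.62*w - 0.8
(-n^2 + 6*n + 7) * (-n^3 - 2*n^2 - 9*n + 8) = n^5 - 4*n^4 - 10*n^3 - 76*n^2 - 15*n + 56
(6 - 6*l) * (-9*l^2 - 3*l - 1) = 54*l^3 - 36*l^2 - 12*l - 6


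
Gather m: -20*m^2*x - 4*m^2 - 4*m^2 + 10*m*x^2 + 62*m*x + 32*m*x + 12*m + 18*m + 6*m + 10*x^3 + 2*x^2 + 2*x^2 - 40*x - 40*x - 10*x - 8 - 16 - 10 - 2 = m^2*(-20*x - 8) + m*(10*x^2 + 94*x + 36) + 10*x^3 + 4*x^2 - 90*x - 36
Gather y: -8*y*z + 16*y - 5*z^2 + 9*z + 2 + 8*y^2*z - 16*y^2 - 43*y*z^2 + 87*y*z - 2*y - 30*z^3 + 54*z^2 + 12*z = y^2*(8*z - 16) + y*(-43*z^2 + 79*z + 14) - 30*z^3 + 49*z^2 + 21*z + 2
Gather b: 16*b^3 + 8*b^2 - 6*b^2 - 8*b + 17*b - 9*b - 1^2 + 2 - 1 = 16*b^3 + 2*b^2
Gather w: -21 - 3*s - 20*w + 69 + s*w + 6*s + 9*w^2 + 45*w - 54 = 3*s + 9*w^2 + w*(s + 25) - 6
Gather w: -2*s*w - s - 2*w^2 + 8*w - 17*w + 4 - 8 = -s - 2*w^2 + w*(-2*s - 9) - 4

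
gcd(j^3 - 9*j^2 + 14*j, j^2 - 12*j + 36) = 1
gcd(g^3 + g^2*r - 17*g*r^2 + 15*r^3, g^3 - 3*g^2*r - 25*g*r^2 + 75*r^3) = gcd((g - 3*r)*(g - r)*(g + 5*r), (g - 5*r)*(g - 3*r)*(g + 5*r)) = -g^2 - 2*g*r + 15*r^2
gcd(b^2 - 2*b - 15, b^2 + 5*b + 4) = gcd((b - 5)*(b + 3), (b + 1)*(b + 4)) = 1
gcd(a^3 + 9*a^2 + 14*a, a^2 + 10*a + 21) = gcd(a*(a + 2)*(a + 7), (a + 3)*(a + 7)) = a + 7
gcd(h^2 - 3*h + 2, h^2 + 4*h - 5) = h - 1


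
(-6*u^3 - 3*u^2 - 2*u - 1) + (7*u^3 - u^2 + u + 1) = u^3 - 4*u^2 - u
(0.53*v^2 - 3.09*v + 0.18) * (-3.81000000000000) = -2.0193*v^2 + 11.7729*v - 0.6858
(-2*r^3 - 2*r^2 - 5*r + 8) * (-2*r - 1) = 4*r^4 + 6*r^3 + 12*r^2 - 11*r - 8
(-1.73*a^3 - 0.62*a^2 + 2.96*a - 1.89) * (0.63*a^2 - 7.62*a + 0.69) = -1.0899*a^5 + 12.792*a^4 + 5.3955*a^3 - 24.1737*a^2 + 16.4442*a - 1.3041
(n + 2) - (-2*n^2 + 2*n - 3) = 2*n^2 - n + 5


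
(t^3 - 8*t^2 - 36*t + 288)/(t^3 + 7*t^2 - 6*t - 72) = (t^2 - 14*t + 48)/(t^2 + t - 12)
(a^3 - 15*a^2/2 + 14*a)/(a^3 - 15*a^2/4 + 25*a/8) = 4*(2*a^2 - 15*a + 28)/(8*a^2 - 30*a + 25)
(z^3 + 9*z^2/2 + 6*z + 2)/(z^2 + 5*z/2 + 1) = z + 2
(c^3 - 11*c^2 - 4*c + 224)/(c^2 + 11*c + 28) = (c^2 - 15*c + 56)/(c + 7)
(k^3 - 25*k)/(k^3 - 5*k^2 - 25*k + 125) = k/(k - 5)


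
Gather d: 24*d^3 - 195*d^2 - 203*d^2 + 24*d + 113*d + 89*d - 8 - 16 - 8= 24*d^3 - 398*d^2 + 226*d - 32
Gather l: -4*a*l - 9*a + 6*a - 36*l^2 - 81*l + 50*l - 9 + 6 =-3*a - 36*l^2 + l*(-4*a - 31) - 3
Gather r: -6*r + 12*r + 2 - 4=6*r - 2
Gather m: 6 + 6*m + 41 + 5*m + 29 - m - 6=10*m + 70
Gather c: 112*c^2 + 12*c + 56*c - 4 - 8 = 112*c^2 + 68*c - 12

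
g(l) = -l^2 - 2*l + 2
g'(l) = -2*l - 2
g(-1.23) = 2.95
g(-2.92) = -0.69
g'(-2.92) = 3.84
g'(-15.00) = 28.00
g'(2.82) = -7.64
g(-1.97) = 2.06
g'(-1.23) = 0.46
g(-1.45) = 2.80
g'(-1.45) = 0.90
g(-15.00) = -193.00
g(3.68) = -18.90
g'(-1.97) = 1.94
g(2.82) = -11.59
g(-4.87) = -11.98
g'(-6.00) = 10.00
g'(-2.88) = 3.76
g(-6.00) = -22.00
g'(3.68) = -9.36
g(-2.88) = -0.53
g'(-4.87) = 7.74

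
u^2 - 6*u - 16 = (u - 8)*(u + 2)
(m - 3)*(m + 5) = m^2 + 2*m - 15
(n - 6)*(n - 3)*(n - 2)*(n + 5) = n^4 - 6*n^3 - 19*n^2 + 144*n - 180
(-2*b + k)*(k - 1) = -2*b*k + 2*b + k^2 - k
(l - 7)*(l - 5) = l^2 - 12*l + 35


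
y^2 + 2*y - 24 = (y - 4)*(y + 6)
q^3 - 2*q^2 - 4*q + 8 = (q - 2)^2*(q + 2)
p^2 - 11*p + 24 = (p - 8)*(p - 3)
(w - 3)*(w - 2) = w^2 - 5*w + 6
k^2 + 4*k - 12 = (k - 2)*(k + 6)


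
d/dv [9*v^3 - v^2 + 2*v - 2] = 27*v^2 - 2*v + 2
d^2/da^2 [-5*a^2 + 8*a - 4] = -10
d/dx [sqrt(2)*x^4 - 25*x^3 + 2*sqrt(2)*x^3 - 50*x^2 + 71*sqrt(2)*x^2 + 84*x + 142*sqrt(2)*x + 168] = 4*sqrt(2)*x^3 - 75*x^2 + 6*sqrt(2)*x^2 - 100*x + 142*sqrt(2)*x + 84 + 142*sqrt(2)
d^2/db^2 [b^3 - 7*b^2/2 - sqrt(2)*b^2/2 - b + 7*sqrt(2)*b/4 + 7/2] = 6*b - 7 - sqrt(2)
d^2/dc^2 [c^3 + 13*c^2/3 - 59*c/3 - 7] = 6*c + 26/3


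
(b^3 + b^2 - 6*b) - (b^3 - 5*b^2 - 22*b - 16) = 6*b^2 + 16*b + 16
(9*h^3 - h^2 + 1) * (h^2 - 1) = 9*h^5 - h^4 - 9*h^3 + 2*h^2 - 1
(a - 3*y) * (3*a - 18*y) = 3*a^2 - 27*a*y + 54*y^2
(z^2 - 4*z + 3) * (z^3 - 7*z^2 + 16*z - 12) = z^5 - 11*z^4 + 47*z^3 - 97*z^2 + 96*z - 36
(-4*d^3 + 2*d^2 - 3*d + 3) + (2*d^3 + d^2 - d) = -2*d^3 + 3*d^2 - 4*d + 3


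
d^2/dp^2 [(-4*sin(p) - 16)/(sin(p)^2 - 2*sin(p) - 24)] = 4*(sin(p)^2 + 6*sin(p) - 2)/(sin(p) - 6)^3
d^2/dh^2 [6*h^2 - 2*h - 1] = 12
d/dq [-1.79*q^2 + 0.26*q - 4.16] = 0.26 - 3.58*q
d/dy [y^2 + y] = 2*y + 1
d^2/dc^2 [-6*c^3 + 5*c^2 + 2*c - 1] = 10 - 36*c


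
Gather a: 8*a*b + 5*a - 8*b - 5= a*(8*b + 5) - 8*b - 5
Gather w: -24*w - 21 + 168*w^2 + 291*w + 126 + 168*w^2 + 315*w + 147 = 336*w^2 + 582*w + 252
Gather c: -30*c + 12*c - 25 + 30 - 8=-18*c - 3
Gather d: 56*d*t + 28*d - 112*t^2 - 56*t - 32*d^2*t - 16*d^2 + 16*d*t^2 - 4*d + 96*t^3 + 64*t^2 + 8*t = d^2*(-32*t - 16) + d*(16*t^2 + 56*t + 24) + 96*t^3 - 48*t^2 - 48*t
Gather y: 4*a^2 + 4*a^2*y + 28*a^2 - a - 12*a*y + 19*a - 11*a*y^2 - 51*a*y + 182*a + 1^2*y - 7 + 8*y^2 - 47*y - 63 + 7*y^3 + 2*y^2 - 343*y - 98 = 32*a^2 + 200*a + 7*y^3 + y^2*(10 - 11*a) + y*(4*a^2 - 63*a - 389) - 168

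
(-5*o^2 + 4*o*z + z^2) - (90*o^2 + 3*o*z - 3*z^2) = -95*o^2 + o*z + 4*z^2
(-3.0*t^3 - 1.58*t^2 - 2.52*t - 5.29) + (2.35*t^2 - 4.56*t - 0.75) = -3.0*t^3 + 0.77*t^2 - 7.08*t - 6.04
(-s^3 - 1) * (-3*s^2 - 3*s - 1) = 3*s^5 + 3*s^4 + s^3 + 3*s^2 + 3*s + 1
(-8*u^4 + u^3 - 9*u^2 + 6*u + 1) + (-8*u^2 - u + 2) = -8*u^4 + u^3 - 17*u^2 + 5*u + 3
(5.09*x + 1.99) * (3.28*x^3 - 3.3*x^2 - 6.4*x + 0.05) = 16.6952*x^4 - 10.2698*x^3 - 39.143*x^2 - 12.4815*x + 0.0995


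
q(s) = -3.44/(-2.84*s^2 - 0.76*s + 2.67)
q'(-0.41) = 0.86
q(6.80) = 0.03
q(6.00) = 0.03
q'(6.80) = -0.01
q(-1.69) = 0.83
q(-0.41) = -1.37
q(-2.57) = 0.24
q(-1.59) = 1.04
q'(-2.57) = 0.24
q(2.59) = 0.19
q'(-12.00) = 0.00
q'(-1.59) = 2.61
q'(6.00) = -0.01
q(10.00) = 0.01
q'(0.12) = -0.77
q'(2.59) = -0.16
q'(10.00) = -0.00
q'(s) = -3.44*(5.68*s + 0.76)/(-2.84*s^2 - 0.76*s + 2.67)^2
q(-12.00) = 0.01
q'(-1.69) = 1.76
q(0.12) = -1.36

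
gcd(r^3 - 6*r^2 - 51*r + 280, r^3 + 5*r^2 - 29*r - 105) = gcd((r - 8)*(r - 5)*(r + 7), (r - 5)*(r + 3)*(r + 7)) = r^2 + 2*r - 35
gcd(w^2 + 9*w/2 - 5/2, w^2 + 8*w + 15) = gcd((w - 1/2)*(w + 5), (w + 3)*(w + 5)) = w + 5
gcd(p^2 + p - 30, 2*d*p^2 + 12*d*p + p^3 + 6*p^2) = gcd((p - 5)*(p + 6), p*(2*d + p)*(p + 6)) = p + 6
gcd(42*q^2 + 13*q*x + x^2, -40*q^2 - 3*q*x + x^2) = 1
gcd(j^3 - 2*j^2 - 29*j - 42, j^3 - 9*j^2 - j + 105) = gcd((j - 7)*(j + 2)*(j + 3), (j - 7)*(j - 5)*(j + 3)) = j^2 - 4*j - 21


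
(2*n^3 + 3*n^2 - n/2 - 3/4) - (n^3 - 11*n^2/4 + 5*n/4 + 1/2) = n^3 + 23*n^2/4 - 7*n/4 - 5/4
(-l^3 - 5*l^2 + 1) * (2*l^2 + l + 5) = -2*l^5 - 11*l^4 - 10*l^3 - 23*l^2 + l + 5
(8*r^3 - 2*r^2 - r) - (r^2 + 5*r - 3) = 8*r^3 - 3*r^2 - 6*r + 3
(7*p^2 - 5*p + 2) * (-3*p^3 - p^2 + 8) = -21*p^5 + 8*p^4 - p^3 + 54*p^2 - 40*p + 16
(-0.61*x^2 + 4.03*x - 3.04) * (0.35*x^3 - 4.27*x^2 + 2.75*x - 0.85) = -0.2135*x^5 + 4.0152*x^4 - 19.9496*x^3 + 24.5818*x^2 - 11.7855*x + 2.584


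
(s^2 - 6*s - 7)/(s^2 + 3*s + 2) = (s - 7)/(s + 2)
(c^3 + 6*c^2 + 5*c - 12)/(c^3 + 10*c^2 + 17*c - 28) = (c + 3)/(c + 7)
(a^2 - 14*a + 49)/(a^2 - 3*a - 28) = (a - 7)/(a + 4)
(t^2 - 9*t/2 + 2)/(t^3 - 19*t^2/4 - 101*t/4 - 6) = 2*(-2*t^2 + 9*t - 4)/(-4*t^3 + 19*t^2 + 101*t + 24)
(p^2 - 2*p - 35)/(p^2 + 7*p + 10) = (p - 7)/(p + 2)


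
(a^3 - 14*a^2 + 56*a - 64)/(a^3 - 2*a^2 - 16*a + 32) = (a - 8)/(a + 4)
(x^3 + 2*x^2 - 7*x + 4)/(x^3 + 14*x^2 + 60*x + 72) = (x^3 + 2*x^2 - 7*x + 4)/(x^3 + 14*x^2 + 60*x + 72)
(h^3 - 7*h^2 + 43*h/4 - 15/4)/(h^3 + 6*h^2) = (4*h^3 - 28*h^2 + 43*h - 15)/(4*h^2*(h + 6))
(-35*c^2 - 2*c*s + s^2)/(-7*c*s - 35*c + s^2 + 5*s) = (5*c + s)/(s + 5)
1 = 1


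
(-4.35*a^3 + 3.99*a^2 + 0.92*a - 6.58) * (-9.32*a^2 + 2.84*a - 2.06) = 40.542*a^5 - 49.5408*a^4 + 11.7182*a^3 + 55.719*a^2 - 20.5824*a + 13.5548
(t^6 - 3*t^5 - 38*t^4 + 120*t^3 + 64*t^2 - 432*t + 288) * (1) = t^6 - 3*t^5 - 38*t^4 + 120*t^3 + 64*t^2 - 432*t + 288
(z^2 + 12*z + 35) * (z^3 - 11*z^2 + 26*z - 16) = z^5 + z^4 - 71*z^3 - 89*z^2 + 718*z - 560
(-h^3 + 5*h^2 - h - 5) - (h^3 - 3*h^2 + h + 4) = -2*h^3 + 8*h^2 - 2*h - 9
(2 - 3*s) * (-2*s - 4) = 6*s^2 + 8*s - 8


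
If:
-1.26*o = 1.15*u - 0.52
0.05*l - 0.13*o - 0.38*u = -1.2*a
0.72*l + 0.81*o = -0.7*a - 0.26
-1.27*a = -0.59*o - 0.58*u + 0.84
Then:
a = -0.59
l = -4.04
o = 3.78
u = -3.69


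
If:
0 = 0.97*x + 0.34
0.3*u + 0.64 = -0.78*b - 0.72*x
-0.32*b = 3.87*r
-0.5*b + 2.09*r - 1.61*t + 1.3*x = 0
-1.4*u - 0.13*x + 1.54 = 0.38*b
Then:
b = -1.04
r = 0.09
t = 0.15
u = 1.42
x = -0.35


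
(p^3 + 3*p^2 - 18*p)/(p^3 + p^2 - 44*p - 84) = p*(p - 3)/(p^2 - 5*p - 14)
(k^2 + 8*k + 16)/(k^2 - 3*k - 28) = (k + 4)/(k - 7)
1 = 1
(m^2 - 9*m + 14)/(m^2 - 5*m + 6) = (m - 7)/(m - 3)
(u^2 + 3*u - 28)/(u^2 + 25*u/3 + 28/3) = 3*(u - 4)/(3*u + 4)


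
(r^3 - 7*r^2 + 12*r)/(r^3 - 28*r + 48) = r*(r - 3)/(r^2 + 4*r - 12)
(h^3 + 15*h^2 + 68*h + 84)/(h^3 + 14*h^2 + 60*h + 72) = (h + 7)/(h + 6)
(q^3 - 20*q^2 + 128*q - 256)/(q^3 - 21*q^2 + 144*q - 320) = (q - 4)/(q - 5)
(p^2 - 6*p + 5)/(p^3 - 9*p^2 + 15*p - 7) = (p - 5)/(p^2 - 8*p + 7)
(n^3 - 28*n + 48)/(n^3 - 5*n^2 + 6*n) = (n^2 + 2*n - 24)/(n*(n - 3))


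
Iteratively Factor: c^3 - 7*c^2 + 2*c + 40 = (c - 4)*(c^2 - 3*c - 10) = (c - 4)*(c + 2)*(c - 5)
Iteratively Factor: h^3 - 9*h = (h + 3)*(h^2 - 3*h) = h*(h + 3)*(h - 3)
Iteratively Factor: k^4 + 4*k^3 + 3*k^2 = (k + 3)*(k^3 + k^2) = k*(k + 3)*(k^2 + k) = k*(k + 1)*(k + 3)*(k)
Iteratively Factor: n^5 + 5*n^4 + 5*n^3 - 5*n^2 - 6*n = (n)*(n^4 + 5*n^3 + 5*n^2 - 5*n - 6) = n*(n + 1)*(n^3 + 4*n^2 + n - 6) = n*(n - 1)*(n + 1)*(n^2 + 5*n + 6) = n*(n - 1)*(n + 1)*(n + 2)*(n + 3)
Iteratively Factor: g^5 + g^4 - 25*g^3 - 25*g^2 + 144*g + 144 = (g - 4)*(g^4 + 5*g^3 - 5*g^2 - 45*g - 36) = (g - 4)*(g + 3)*(g^3 + 2*g^2 - 11*g - 12) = (g - 4)*(g + 1)*(g + 3)*(g^2 + g - 12) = (g - 4)*(g - 3)*(g + 1)*(g + 3)*(g + 4)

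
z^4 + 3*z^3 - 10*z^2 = z^2*(z - 2)*(z + 5)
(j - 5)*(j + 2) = j^2 - 3*j - 10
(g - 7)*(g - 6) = g^2 - 13*g + 42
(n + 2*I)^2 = n^2 + 4*I*n - 4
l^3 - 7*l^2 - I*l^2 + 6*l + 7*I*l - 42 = (l - 7)*(l - 3*I)*(l + 2*I)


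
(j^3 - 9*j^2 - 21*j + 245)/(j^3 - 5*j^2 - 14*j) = (j^2 - 2*j - 35)/(j*(j + 2))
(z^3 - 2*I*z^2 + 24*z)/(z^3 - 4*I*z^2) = (z^2 - 2*I*z + 24)/(z*(z - 4*I))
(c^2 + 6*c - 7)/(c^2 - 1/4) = 4*(c^2 + 6*c - 7)/(4*c^2 - 1)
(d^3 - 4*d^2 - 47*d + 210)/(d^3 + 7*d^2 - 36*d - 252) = (d - 5)/(d + 6)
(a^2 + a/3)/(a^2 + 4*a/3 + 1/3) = a/(a + 1)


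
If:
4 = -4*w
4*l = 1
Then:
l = 1/4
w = -1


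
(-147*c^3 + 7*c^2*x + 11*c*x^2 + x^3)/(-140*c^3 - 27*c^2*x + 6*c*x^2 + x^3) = (-21*c^2 + 4*c*x + x^2)/(-20*c^2 - c*x + x^2)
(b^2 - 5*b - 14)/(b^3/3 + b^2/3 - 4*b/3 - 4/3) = 3*(b - 7)/(b^2 - b - 2)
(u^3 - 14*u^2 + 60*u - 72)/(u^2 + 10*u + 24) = (u^3 - 14*u^2 + 60*u - 72)/(u^2 + 10*u + 24)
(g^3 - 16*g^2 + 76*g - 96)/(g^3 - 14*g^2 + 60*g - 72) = (g - 8)/(g - 6)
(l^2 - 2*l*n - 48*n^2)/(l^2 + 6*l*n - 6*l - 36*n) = (l - 8*n)/(l - 6)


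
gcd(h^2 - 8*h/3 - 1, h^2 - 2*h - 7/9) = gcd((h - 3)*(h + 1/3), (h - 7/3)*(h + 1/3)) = h + 1/3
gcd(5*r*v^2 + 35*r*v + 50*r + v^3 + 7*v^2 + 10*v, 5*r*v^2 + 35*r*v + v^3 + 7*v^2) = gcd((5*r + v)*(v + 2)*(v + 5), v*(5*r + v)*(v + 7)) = 5*r + v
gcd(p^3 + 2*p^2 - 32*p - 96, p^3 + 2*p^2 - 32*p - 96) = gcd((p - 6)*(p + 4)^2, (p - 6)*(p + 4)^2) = p^3 + 2*p^2 - 32*p - 96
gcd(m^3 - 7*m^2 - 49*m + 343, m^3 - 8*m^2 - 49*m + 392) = m^2 - 49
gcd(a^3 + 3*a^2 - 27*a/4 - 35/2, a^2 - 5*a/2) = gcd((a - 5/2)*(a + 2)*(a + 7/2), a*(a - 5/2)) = a - 5/2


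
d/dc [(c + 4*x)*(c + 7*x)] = 2*c + 11*x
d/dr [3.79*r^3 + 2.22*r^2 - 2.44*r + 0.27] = 11.37*r^2 + 4.44*r - 2.44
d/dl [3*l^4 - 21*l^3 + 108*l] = 12*l^3 - 63*l^2 + 108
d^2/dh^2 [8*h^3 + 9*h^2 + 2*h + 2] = 48*h + 18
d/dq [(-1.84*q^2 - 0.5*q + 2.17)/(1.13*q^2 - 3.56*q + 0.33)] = (7.1154*q^2 - 6.1186*q + 7.5602)/(1.2769*q^4 - 8.0456*q^3 + 13.4194*q^2 - 2.3496*q + 0.1089)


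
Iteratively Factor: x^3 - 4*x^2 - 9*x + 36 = (x - 3)*(x^2 - x - 12) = (x - 4)*(x - 3)*(x + 3)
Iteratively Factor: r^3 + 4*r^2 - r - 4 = (r - 1)*(r^2 + 5*r + 4) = (r - 1)*(r + 4)*(r + 1)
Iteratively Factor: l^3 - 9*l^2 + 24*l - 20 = (l - 5)*(l^2 - 4*l + 4) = (l - 5)*(l - 2)*(l - 2)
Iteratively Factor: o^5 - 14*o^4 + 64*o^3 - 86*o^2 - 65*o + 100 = (o - 4)*(o^4 - 10*o^3 + 24*o^2 + 10*o - 25) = (o - 5)*(o - 4)*(o^3 - 5*o^2 - o + 5) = (o - 5)^2*(o - 4)*(o^2 - 1) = (o - 5)^2*(o - 4)*(o - 1)*(o + 1)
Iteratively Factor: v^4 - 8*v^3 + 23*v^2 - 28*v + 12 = (v - 3)*(v^3 - 5*v^2 + 8*v - 4) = (v - 3)*(v - 2)*(v^2 - 3*v + 2) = (v - 3)*(v - 2)^2*(v - 1)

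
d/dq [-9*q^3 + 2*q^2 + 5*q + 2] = -27*q^2 + 4*q + 5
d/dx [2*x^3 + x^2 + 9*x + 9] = 6*x^2 + 2*x + 9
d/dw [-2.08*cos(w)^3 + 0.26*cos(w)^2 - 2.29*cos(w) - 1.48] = (6.24*cos(w)^2 - 0.52*cos(w) + 2.29)*sin(w)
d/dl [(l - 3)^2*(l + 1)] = (l - 3)*(3*l - 1)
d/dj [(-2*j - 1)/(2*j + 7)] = -12/(2*j + 7)^2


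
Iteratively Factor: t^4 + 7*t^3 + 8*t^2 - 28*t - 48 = (t + 2)*(t^3 + 5*t^2 - 2*t - 24) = (t + 2)*(t + 3)*(t^2 + 2*t - 8) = (t - 2)*(t + 2)*(t + 3)*(t + 4)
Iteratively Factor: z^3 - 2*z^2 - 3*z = (z - 3)*(z^2 + z) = (z - 3)*(z + 1)*(z)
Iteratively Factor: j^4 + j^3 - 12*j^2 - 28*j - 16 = (j + 1)*(j^3 - 12*j - 16) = (j + 1)*(j + 2)*(j^2 - 2*j - 8) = (j + 1)*(j + 2)^2*(j - 4)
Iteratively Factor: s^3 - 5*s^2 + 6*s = (s - 3)*(s^2 - 2*s) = (s - 3)*(s - 2)*(s)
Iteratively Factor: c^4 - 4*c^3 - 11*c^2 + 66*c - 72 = (c - 3)*(c^3 - c^2 - 14*c + 24) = (c - 3)*(c + 4)*(c^2 - 5*c + 6) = (c - 3)*(c - 2)*(c + 4)*(c - 3)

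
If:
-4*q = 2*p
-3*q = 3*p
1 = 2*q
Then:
No Solution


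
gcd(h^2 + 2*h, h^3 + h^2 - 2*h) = h^2 + 2*h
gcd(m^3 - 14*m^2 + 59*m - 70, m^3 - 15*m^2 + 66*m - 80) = m^2 - 7*m + 10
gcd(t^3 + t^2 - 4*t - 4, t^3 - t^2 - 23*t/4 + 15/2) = t - 2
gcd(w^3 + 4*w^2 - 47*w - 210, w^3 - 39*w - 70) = w^2 - 2*w - 35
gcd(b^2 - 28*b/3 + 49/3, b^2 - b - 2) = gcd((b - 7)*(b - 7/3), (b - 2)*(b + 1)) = 1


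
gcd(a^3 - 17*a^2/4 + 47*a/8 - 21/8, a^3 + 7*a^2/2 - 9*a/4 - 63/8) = a - 3/2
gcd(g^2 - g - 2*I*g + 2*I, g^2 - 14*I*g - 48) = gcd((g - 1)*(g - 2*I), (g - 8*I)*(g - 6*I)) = 1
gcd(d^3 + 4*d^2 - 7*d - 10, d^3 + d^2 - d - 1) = d + 1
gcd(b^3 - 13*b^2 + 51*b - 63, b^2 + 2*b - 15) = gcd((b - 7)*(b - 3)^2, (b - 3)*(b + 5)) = b - 3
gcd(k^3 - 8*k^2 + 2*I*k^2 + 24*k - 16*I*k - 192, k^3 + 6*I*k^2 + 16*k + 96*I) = k^2 + 2*I*k + 24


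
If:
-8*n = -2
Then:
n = 1/4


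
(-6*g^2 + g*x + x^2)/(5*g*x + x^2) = (-6*g^2 + g*x + x^2)/(x*(5*g + x))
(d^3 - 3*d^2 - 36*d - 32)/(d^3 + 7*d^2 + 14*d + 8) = (d - 8)/(d + 2)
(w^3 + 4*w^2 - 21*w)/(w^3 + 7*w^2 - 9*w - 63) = w/(w + 3)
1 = 1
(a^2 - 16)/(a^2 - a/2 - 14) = 2*(a + 4)/(2*a + 7)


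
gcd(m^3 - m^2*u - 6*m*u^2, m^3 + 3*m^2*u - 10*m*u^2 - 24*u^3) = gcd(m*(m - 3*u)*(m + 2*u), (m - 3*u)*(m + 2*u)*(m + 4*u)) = -m^2 + m*u + 6*u^2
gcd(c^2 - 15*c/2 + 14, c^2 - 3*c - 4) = c - 4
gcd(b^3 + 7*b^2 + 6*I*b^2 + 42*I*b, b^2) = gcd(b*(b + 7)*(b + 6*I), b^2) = b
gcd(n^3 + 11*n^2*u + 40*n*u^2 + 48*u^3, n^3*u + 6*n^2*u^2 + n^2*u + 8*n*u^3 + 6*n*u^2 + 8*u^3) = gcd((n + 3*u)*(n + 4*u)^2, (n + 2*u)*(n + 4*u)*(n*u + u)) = n + 4*u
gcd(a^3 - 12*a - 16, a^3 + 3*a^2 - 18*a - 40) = a^2 - 2*a - 8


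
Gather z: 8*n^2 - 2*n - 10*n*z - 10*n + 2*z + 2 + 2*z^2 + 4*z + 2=8*n^2 - 12*n + 2*z^2 + z*(6 - 10*n) + 4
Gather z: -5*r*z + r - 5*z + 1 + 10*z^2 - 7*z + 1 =r + 10*z^2 + z*(-5*r - 12) + 2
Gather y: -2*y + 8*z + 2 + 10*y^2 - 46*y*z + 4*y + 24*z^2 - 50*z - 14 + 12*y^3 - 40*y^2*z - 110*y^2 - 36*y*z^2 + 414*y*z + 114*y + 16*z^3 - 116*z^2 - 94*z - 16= 12*y^3 + y^2*(-40*z - 100) + y*(-36*z^2 + 368*z + 116) + 16*z^3 - 92*z^2 - 136*z - 28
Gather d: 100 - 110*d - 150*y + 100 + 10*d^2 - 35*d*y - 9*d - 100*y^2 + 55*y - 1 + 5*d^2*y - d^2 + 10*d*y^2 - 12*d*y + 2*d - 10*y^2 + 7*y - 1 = d^2*(5*y + 9) + d*(10*y^2 - 47*y - 117) - 110*y^2 - 88*y + 198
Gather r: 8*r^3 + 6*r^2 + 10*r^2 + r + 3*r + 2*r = 8*r^3 + 16*r^2 + 6*r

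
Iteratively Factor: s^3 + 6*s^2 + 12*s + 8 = (s + 2)*(s^2 + 4*s + 4) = (s + 2)^2*(s + 2)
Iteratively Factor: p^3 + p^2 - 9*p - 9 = (p + 1)*(p^2 - 9) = (p + 1)*(p + 3)*(p - 3)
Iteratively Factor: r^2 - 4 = (r - 2)*(r + 2)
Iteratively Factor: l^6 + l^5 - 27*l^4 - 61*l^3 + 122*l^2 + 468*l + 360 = (l + 3)*(l^5 - 2*l^4 - 21*l^3 + 2*l^2 + 116*l + 120) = (l + 2)*(l + 3)*(l^4 - 4*l^3 - 13*l^2 + 28*l + 60) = (l - 5)*(l + 2)*(l + 3)*(l^3 + l^2 - 8*l - 12) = (l - 5)*(l + 2)^2*(l + 3)*(l^2 - l - 6) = (l - 5)*(l + 2)^3*(l + 3)*(l - 3)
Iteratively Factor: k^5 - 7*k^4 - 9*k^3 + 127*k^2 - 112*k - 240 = (k - 3)*(k^4 - 4*k^3 - 21*k^2 + 64*k + 80) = (k - 3)*(k + 4)*(k^3 - 8*k^2 + 11*k + 20) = (k - 3)*(k + 1)*(k + 4)*(k^2 - 9*k + 20) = (k - 5)*(k - 3)*(k + 1)*(k + 4)*(k - 4)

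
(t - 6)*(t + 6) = t^2 - 36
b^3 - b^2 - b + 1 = (b - 1)^2*(b + 1)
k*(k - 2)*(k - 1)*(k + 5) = k^4 + 2*k^3 - 13*k^2 + 10*k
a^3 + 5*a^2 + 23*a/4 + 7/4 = (a + 1/2)*(a + 1)*(a + 7/2)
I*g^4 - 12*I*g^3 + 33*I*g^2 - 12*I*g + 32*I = (g - 8)*(g - 4)*(g + I)*(I*g + 1)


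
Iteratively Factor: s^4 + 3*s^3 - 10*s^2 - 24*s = (s + 2)*(s^3 + s^2 - 12*s) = (s - 3)*(s + 2)*(s^2 + 4*s) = (s - 3)*(s + 2)*(s + 4)*(s)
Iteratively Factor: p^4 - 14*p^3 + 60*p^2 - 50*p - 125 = (p - 5)*(p^3 - 9*p^2 + 15*p + 25) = (p - 5)^2*(p^2 - 4*p - 5) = (p - 5)^3*(p + 1)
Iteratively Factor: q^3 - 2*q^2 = (q - 2)*(q^2) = q*(q - 2)*(q)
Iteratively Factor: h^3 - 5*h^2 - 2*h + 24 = (h - 4)*(h^2 - h - 6) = (h - 4)*(h + 2)*(h - 3)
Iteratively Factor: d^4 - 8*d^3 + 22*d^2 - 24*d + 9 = (d - 1)*(d^3 - 7*d^2 + 15*d - 9) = (d - 3)*(d - 1)*(d^2 - 4*d + 3) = (d - 3)*(d - 1)^2*(d - 3)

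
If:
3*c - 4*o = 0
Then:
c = 4*o/3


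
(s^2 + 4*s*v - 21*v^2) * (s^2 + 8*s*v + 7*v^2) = s^4 + 12*s^3*v + 18*s^2*v^2 - 140*s*v^3 - 147*v^4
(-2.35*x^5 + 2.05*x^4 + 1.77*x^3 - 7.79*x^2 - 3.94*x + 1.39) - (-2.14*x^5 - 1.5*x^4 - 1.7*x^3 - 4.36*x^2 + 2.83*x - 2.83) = -0.21*x^5 + 3.55*x^4 + 3.47*x^3 - 3.43*x^2 - 6.77*x + 4.22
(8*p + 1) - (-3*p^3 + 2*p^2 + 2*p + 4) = 3*p^3 - 2*p^2 + 6*p - 3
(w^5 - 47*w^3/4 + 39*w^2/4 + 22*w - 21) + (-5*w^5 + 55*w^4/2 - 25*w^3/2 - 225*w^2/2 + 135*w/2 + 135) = -4*w^5 + 55*w^4/2 - 97*w^3/4 - 411*w^2/4 + 179*w/2 + 114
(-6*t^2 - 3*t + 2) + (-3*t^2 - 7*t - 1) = -9*t^2 - 10*t + 1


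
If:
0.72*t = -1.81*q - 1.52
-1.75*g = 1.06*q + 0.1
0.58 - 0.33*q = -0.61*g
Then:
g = -0.53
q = 0.78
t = -4.07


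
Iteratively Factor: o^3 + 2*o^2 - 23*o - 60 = (o + 4)*(o^2 - 2*o - 15) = (o - 5)*(o + 4)*(o + 3)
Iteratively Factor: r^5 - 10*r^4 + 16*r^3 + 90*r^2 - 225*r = (r)*(r^4 - 10*r^3 + 16*r^2 + 90*r - 225) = r*(r - 3)*(r^3 - 7*r^2 - 5*r + 75) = r*(r - 3)*(r + 3)*(r^2 - 10*r + 25) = r*(r - 5)*(r - 3)*(r + 3)*(r - 5)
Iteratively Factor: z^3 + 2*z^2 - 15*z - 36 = (z + 3)*(z^2 - z - 12) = (z - 4)*(z + 3)*(z + 3)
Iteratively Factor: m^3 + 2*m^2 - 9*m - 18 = (m + 3)*(m^2 - m - 6) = (m - 3)*(m + 3)*(m + 2)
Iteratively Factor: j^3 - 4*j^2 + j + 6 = (j - 2)*(j^2 - 2*j - 3) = (j - 2)*(j + 1)*(j - 3)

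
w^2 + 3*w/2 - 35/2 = (w - 7/2)*(w + 5)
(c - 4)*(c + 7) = c^2 + 3*c - 28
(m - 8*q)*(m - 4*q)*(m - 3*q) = m^3 - 15*m^2*q + 68*m*q^2 - 96*q^3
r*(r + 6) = r^2 + 6*r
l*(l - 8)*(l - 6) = l^3 - 14*l^2 + 48*l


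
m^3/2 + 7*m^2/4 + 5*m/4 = m*(m/2 + 1/2)*(m + 5/2)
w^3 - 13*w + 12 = (w - 3)*(w - 1)*(w + 4)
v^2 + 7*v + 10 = (v + 2)*(v + 5)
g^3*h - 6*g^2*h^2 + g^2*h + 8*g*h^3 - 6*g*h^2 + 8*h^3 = (g - 4*h)*(g - 2*h)*(g*h + h)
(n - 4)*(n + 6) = n^2 + 2*n - 24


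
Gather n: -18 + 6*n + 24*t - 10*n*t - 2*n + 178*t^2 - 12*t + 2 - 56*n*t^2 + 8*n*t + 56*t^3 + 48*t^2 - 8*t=n*(-56*t^2 - 2*t + 4) + 56*t^3 + 226*t^2 + 4*t - 16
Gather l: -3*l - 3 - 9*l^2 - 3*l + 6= -9*l^2 - 6*l + 3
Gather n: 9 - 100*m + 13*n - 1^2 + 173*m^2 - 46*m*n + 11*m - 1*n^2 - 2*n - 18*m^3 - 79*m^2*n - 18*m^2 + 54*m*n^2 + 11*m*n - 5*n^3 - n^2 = -18*m^3 + 155*m^2 - 89*m - 5*n^3 + n^2*(54*m - 2) + n*(-79*m^2 - 35*m + 11) + 8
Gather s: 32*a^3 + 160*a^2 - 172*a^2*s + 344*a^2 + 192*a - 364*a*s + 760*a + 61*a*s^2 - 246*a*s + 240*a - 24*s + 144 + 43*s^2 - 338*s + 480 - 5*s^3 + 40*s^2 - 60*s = 32*a^3 + 504*a^2 + 1192*a - 5*s^3 + s^2*(61*a + 83) + s*(-172*a^2 - 610*a - 422) + 624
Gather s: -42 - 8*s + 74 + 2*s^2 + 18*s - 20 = 2*s^2 + 10*s + 12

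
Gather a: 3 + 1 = 4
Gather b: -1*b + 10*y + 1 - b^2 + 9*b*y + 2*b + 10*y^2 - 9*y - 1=-b^2 + b*(9*y + 1) + 10*y^2 + y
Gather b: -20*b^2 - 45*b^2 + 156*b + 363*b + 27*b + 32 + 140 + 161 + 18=-65*b^2 + 546*b + 351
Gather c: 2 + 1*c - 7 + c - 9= 2*c - 14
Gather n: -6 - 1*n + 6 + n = 0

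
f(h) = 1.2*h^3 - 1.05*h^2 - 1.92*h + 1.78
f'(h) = 3.6*h^2 - 2.1*h - 1.92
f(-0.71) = 2.18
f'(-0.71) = 1.39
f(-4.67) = -134.37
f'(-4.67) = 86.40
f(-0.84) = 1.94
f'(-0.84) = 2.38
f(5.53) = 161.99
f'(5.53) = 96.56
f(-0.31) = 2.24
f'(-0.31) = -0.92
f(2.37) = 7.31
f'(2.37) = 13.32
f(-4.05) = -87.38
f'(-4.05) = 65.63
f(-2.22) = -12.26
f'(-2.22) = 20.48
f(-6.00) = -283.70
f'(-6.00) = 140.28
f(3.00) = 18.97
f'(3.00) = 24.18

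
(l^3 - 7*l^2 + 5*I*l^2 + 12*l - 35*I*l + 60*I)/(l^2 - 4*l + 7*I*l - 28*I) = (l^2 + l*(-3 + 5*I) - 15*I)/(l + 7*I)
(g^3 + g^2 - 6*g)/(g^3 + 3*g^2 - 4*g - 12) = g/(g + 2)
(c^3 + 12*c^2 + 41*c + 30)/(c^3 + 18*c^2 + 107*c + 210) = (c + 1)/(c + 7)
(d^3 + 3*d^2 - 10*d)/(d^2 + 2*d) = (d^2 + 3*d - 10)/(d + 2)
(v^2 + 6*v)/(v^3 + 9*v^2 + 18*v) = 1/(v + 3)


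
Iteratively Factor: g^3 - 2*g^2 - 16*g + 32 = (g - 2)*(g^2 - 16) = (g - 4)*(g - 2)*(g + 4)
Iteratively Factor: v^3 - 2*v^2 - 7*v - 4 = (v + 1)*(v^2 - 3*v - 4) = (v - 4)*(v + 1)*(v + 1)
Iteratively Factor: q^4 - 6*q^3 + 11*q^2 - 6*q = (q - 3)*(q^3 - 3*q^2 + 2*q) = (q - 3)*(q - 1)*(q^2 - 2*q) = q*(q - 3)*(q - 1)*(q - 2)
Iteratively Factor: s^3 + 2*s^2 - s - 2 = (s + 1)*(s^2 + s - 2) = (s + 1)*(s + 2)*(s - 1)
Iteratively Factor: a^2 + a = (a)*(a + 1)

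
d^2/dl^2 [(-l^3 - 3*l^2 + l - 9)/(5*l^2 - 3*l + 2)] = 2*(-19*l^3 - 567*l^2 + 363*l + 3)/(125*l^6 - 225*l^5 + 285*l^4 - 207*l^3 + 114*l^2 - 36*l + 8)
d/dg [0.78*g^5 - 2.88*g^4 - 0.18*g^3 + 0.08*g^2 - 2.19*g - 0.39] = 3.9*g^4 - 11.52*g^3 - 0.54*g^2 + 0.16*g - 2.19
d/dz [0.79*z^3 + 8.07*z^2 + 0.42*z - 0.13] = 2.37*z^2 + 16.14*z + 0.42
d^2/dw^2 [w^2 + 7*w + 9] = 2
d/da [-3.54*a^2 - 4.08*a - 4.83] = -7.08*a - 4.08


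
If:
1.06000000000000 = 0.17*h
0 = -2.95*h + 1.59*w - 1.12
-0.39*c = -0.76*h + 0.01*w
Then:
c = 11.84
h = 6.24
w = 12.27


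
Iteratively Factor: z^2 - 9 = (z - 3)*(z + 3)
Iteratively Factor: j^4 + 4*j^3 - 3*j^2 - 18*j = (j)*(j^3 + 4*j^2 - 3*j - 18) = j*(j + 3)*(j^2 + j - 6) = j*(j - 2)*(j + 3)*(j + 3)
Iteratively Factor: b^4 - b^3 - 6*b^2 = (b + 2)*(b^3 - 3*b^2) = b*(b + 2)*(b^2 - 3*b) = b*(b - 3)*(b + 2)*(b)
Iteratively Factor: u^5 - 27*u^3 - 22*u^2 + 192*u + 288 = (u + 3)*(u^4 - 3*u^3 - 18*u^2 + 32*u + 96) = (u - 4)*(u + 3)*(u^3 + u^2 - 14*u - 24) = (u - 4)*(u + 2)*(u + 3)*(u^2 - u - 12) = (u - 4)^2*(u + 2)*(u + 3)*(u + 3)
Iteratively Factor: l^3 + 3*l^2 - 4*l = (l - 1)*(l^2 + 4*l) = (l - 1)*(l + 4)*(l)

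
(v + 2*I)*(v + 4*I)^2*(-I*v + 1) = -I*v^4 + 11*v^3 + 42*I*v^2 - 64*v - 32*I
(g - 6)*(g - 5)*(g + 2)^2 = g^4 - 7*g^3 - 10*g^2 + 76*g + 120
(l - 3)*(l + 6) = l^2 + 3*l - 18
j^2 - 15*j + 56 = (j - 8)*(j - 7)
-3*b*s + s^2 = s*(-3*b + s)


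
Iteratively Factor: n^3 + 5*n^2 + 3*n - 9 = (n - 1)*(n^2 + 6*n + 9) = (n - 1)*(n + 3)*(n + 3)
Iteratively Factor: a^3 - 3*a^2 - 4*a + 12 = (a - 2)*(a^2 - a - 6) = (a - 3)*(a - 2)*(a + 2)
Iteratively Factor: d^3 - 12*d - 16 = (d + 2)*(d^2 - 2*d - 8) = (d + 2)^2*(d - 4)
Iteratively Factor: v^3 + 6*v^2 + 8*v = (v + 2)*(v^2 + 4*v) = v*(v + 2)*(v + 4)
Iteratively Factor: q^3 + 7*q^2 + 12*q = (q + 3)*(q^2 + 4*q) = (q + 3)*(q + 4)*(q)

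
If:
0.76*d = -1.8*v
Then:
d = -2.36842105263158*v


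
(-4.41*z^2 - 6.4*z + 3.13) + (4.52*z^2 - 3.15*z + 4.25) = 0.109999999999999*z^2 - 9.55*z + 7.38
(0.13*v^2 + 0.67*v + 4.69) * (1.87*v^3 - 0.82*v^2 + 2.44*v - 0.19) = 0.2431*v^5 + 1.1463*v^4 + 8.5381*v^3 - 2.2357*v^2 + 11.3163*v - 0.8911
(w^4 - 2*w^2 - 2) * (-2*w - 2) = -2*w^5 - 2*w^4 + 4*w^3 + 4*w^2 + 4*w + 4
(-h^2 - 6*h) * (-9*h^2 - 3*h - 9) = 9*h^4 + 57*h^3 + 27*h^2 + 54*h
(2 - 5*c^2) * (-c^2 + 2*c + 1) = 5*c^4 - 10*c^3 - 7*c^2 + 4*c + 2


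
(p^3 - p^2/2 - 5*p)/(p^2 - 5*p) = (p^2 - p/2 - 5)/(p - 5)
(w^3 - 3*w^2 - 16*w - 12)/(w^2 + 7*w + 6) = (w^2 - 4*w - 12)/(w + 6)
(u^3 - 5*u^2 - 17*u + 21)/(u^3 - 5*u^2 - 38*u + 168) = (u^2 + 2*u - 3)/(u^2 + 2*u - 24)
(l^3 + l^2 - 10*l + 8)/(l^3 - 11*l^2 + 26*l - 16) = (l + 4)/(l - 8)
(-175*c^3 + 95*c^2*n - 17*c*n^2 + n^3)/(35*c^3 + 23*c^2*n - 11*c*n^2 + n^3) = (-5*c + n)/(c + n)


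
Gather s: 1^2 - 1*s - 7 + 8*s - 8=7*s - 14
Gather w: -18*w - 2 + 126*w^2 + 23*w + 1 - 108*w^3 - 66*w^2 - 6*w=-108*w^3 + 60*w^2 - w - 1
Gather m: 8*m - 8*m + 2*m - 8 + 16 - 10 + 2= 2*m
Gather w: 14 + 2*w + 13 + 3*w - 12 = 5*w + 15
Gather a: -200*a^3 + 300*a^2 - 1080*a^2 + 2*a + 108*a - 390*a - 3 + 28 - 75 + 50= -200*a^3 - 780*a^2 - 280*a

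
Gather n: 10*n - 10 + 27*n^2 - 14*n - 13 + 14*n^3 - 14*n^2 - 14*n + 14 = 14*n^3 + 13*n^2 - 18*n - 9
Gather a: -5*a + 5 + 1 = 6 - 5*a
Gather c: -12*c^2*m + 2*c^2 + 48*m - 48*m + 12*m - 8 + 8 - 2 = c^2*(2 - 12*m) + 12*m - 2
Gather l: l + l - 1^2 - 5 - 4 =2*l - 10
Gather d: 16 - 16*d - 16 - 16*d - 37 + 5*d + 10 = -27*d - 27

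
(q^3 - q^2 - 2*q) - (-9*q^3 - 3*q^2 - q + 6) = 10*q^3 + 2*q^2 - q - 6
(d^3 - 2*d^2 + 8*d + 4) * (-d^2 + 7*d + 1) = -d^5 + 9*d^4 - 21*d^3 + 50*d^2 + 36*d + 4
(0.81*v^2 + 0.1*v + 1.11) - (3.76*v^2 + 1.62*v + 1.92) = -2.95*v^2 - 1.52*v - 0.81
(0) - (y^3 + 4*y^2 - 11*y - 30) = -y^3 - 4*y^2 + 11*y + 30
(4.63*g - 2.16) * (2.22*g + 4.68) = 10.2786*g^2 + 16.8732*g - 10.1088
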